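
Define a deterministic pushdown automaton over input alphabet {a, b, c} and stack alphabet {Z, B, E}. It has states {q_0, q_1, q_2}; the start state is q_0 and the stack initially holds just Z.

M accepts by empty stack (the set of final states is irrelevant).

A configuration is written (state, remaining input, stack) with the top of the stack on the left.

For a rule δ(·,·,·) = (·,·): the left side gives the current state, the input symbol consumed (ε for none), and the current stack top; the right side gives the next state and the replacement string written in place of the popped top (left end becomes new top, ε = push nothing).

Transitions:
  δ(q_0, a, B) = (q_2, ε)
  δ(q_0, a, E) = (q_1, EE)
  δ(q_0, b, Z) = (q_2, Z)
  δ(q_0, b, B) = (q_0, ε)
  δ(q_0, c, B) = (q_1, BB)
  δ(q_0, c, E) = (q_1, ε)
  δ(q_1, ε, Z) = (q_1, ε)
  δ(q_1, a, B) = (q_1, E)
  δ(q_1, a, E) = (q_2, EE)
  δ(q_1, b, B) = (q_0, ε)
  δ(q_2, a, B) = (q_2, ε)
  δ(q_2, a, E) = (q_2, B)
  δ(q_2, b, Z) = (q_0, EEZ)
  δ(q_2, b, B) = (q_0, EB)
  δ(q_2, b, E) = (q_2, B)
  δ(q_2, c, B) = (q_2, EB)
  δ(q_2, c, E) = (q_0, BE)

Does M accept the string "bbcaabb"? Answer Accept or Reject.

(q_0, bbcaabb, Z) ⊢ (q_2, bcaabb, Z) ⊢ (q_0, caabb, EEZ) ⊢ (q_1, aabb, EZ) ⊢ (q_2, abb, EEZ) ⊢ (q_2, bb, BEZ) ⊢ (q_0, b, EBEZ)
No transition applies at (q_0, b, EBEZ); input not fully consumed.

Reject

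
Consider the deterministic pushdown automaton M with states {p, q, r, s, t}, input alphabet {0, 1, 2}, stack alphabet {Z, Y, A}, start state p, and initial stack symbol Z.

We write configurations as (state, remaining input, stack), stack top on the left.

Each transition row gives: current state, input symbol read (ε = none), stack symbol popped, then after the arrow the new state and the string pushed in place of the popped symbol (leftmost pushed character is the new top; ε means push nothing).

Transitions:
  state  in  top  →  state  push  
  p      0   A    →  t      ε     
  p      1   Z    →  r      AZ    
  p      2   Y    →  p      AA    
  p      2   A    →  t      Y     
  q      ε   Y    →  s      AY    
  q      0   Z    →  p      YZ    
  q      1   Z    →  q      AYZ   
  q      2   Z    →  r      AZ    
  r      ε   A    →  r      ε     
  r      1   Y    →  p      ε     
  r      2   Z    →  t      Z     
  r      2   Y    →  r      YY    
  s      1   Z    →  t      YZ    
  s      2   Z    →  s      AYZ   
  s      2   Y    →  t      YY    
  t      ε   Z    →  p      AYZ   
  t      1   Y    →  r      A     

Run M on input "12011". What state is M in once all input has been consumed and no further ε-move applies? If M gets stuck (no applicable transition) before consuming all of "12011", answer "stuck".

(p, 12011, Z)
  read 1, top Z: go to r, push AZ → (r, 2011, AZ)
  ε-move, top A: go to r, push ε → (r, 2011, Z)
  read 2, top Z: go to t, push Z → (t, 011, Z)
  ε-move, top Z: go to p, push AYZ → (p, 011, AYZ)
  read 0, top A: go to t, push ε → (t, 11, YZ)
  read 1, top Y: go to r, push A → (r, 1, AZ)
  ε-move, top A: go to r, push ε → (r, 1, Z)
No transition for (r, 1, top Z); M blocks with input 1 remaining.

stuck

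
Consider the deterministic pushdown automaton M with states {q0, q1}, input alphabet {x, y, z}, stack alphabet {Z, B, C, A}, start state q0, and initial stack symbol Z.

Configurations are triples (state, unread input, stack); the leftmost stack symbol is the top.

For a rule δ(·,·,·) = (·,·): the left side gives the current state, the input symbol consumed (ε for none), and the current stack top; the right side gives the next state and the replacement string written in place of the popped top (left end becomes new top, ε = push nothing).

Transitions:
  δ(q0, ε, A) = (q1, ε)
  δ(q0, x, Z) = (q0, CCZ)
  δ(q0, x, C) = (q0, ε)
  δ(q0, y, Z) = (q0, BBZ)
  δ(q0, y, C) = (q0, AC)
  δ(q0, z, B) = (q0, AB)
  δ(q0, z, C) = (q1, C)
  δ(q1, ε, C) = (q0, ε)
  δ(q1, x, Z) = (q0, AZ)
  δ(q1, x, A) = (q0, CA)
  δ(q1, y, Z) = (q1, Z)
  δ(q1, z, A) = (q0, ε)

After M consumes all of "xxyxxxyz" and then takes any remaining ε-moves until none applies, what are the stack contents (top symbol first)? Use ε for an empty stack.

BBZ

(q0, xxyxxxyz, Z)
  read x, top Z: go to q0, push CCZ → (q0, xyxxxyz, CCZ)
  read x, top C: go to q0, push ε → (q0, yxxxyz, CZ)
  read y, top C: go to q0, push AC → (q0, xxxyz, ACZ)
  ε-move, top A: go to q1, push ε → (q1, xxxyz, CZ)
  ε-move, top C: go to q0, push ε → (q0, xxxyz, Z)
  read x, top Z: go to q0, push CCZ → (q0, xxyz, CCZ)
  read x, top C: go to q0, push ε → (q0, xyz, CZ)
  read x, top C: go to q0, push ε → (q0, yz, Z)
  read y, top Z: go to q0, push BBZ → (q0, z, BBZ)
  read z, top B: go to q0, push AB → (q0, ε, ABBZ)
  ε-move, top A: go to q1, push ε → (q1, ε, BBZ)
All input consumed in state q1 with stack BBZ.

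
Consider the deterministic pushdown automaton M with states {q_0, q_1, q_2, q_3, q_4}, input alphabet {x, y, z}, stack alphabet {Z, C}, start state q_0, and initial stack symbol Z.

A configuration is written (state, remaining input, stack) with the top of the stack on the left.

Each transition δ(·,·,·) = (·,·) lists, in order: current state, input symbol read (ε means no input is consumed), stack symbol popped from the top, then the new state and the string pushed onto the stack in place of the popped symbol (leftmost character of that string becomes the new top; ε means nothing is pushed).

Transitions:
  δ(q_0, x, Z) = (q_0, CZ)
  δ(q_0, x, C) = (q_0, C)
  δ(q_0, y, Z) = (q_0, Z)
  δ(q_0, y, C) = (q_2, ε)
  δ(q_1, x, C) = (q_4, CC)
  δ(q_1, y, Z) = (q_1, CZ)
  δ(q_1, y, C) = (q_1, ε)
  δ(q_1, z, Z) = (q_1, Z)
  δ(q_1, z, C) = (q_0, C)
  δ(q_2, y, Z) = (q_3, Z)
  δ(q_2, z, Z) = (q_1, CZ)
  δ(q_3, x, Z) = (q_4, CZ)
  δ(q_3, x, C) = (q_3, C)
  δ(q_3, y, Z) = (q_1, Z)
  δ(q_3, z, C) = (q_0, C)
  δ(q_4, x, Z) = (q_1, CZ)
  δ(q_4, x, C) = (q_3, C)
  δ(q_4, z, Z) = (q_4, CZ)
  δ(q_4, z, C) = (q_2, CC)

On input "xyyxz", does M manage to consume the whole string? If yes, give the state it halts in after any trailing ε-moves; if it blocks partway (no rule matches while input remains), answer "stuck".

(q_0, xyyxz, Z)
  read x, top Z: go to q_0, push CZ → (q_0, yyxz, CZ)
  read y, top C: go to q_2, push ε → (q_2, yxz, Z)
  read y, top Z: go to q_3, push Z → (q_3, xz, Z)
  read x, top Z: go to q_4, push CZ → (q_4, z, CZ)
  read z, top C: go to q_2, push CC → (q_2, ε, CCZ)
All input consumed; M is in state q_2.

q_2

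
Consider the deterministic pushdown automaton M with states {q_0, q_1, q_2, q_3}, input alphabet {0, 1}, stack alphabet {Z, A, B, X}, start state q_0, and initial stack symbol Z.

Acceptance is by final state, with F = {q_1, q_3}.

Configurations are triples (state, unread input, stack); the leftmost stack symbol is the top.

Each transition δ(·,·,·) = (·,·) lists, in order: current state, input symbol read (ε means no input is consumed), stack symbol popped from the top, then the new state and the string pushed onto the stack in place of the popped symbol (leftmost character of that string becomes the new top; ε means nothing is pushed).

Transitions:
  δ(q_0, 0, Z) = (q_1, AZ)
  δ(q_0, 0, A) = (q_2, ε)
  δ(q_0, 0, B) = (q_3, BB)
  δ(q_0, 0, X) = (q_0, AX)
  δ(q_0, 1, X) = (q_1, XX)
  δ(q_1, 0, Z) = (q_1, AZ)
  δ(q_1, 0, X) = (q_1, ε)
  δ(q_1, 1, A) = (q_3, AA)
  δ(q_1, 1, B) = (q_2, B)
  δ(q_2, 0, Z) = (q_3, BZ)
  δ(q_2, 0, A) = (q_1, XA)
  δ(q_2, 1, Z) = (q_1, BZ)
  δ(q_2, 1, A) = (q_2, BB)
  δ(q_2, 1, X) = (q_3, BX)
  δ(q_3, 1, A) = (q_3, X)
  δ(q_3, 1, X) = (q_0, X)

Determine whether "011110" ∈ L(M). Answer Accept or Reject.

Accept

(q_0, 011110, Z)
  read 0, top Z: go to q_1, push AZ → (q_1, 11110, AZ)
  read 1, top A: go to q_3, push AA → (q_3, 1110, AAZ)
  read 1, top A: go to q_3, push X → (q_3, 110, XAZ)
  read 1, top X: go to q_0, push X → (q_0, 10, XAZ)
  read 1, top X: go to q_1, push XX → (q_1, 0, XXAZ)
  read 0, top X: go to q_1, push ε → (q_1, ε, XAZ)
All input consumed; state q_1 ∈ F.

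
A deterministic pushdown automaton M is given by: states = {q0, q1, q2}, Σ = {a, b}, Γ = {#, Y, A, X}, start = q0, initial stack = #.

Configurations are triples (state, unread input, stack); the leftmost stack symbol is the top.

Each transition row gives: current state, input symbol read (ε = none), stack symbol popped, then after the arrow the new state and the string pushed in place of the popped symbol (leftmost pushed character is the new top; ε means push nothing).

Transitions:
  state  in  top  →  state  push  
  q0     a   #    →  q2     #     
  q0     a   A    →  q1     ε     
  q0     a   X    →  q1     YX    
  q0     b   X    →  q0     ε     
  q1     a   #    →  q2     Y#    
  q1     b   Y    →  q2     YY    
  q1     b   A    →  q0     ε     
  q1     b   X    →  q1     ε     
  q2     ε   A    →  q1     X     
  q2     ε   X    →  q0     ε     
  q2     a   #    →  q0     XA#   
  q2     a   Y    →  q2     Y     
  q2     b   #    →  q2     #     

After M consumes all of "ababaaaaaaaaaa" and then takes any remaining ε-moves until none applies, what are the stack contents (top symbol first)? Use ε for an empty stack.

(q0, ababaaaaaaaaaa, #)
  read a, top #: go to q2, push # → (q2, babaaaaaaaaaa, #)
  read b, top #: go to q2, push # → (q2, abaaaaaaaaaa, #)
  read a, top #: go to q0, push XA# → (q0, baaaaaaaaaa, XA#)
  read b, top X: go to q0, push ε → (q0, aaaaaaaaaa, A#)
  read a, top A: go to q1, push ε → (q1, aaaaaaaaa, #)
  read a, top #: go to q2, push Y# → (q2, aaaaaaaa, Y#)
  read a, top Y: go to q2, push Y → (q2, aaaaaaa, Y#)
  read a, top Y: go to q2, push Y → (q2, aaaaaa, Y#)
  read a, top Y: go to q2, push Y → (q2, aaaaa, Y#)
  read a, top Y: go to q2, push Y → (q2, aaaa, Y#)
  read a, top Y: go to q2, push Y → (q2, aaa, Y#)
  read a, top Y: go to q2, push Y → (q2, aa, Y#)
  read a, top Y: go to q2, push Y → (q2, a, Y#)
  read a, top Y: go to q2, push Y → (q2, ε, Y#)
All input consumed in state q2 with stack Y#.

Y#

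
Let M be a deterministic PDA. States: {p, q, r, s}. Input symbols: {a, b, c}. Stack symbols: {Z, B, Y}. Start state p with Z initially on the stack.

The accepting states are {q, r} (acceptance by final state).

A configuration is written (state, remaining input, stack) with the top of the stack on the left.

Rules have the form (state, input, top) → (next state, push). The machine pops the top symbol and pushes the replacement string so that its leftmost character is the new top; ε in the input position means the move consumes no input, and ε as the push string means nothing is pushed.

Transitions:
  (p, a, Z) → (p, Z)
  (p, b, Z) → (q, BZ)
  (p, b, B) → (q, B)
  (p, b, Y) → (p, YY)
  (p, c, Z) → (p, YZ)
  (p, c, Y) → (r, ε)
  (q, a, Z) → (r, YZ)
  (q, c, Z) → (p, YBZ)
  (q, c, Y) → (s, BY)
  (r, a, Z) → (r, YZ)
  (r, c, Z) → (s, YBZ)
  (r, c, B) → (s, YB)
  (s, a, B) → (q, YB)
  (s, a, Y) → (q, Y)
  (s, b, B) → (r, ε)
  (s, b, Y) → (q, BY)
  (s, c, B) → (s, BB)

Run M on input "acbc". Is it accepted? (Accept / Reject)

Accept

(p, acbc, Z)
  read a, top Z: go to p, push Z → (p, cbc, Z)
  read c, top Z: go to p, push YZ → (p, bc, YZ)
  read b, top Y: go to p, push YY → (p, c, YYZ)
  read c, top Y: go to r, push ε → (r, ε, YZ)
All input consumed; state r ∈ F.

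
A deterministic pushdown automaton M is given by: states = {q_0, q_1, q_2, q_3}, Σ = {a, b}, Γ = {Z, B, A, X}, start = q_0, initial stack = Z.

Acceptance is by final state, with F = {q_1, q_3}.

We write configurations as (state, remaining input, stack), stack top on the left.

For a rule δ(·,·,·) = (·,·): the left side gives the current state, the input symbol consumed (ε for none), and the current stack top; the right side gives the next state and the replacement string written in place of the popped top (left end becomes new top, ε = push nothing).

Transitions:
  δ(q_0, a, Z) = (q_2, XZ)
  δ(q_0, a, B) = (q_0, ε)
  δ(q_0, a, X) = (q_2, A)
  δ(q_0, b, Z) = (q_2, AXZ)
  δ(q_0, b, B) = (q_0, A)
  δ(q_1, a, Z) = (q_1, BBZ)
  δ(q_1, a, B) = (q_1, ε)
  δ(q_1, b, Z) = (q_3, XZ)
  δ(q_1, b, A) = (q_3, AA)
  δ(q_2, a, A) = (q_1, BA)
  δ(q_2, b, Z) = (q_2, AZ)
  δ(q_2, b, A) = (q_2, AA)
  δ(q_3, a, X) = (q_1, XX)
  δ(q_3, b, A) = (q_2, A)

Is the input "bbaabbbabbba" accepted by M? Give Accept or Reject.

Reject

(q_0, bbaabbbabbba, Z)
  read b, top Z: go to q_2, push AXZ → (q_2, baabbbabbba, AXZ)
  read b, top A: go to q_2, push AA → (q_2, aabbbabbba, AAXZ)
  read a, top A: go to q_1, push BA → (q_1, abbbabbba, BAAXZ)
  read a, top B: go to q_1, push ε → (q_1, bbbabbba, AAXZ)
  read b, top A: go to q_3, push AA → (q_3, bbabbba, AAAXZ)
  read b, top A: go to q_2, push A → (q_2, babbba, AAAXZ)
  read b, top A: go to q_2, push AA → (q_2, abbba, AAAAXZ)
  read a, top A: go to q_1, push BA → (q_1, bbba, BAAAAXZ)
No transition applies at (q_1, bbba, BAAAAXZ); input not fully consumed.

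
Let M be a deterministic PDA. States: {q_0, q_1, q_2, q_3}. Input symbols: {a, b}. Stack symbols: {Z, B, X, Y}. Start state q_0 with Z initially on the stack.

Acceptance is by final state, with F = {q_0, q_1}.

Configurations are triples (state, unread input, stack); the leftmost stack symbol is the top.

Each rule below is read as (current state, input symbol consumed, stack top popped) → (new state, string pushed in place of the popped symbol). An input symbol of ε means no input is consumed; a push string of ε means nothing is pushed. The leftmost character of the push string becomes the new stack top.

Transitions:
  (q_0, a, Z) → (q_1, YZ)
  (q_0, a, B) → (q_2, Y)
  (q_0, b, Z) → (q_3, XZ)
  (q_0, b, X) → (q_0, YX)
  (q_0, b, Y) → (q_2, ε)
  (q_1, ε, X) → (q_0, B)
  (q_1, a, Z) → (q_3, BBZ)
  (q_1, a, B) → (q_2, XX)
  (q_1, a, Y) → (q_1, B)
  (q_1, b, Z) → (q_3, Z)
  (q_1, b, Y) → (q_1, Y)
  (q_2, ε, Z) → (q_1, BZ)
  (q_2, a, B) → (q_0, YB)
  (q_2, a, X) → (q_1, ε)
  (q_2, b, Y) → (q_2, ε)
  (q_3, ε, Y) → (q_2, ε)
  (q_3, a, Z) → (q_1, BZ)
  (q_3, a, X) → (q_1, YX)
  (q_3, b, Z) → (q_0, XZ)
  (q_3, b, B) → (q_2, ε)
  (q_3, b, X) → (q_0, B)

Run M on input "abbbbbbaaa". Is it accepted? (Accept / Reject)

(q_0, abbbbbbaaa, Z)
  read a, top Z: go to q_1, push YZ → (q_1, bbbbbbaaa, YZ)
  read b, top Y: go to q_1, push Y → (q_1, bbbbbaaa, YZ)
  read b, top Y: go to q_1, push Y → (q_1, bbbbaaa, YZ)
  read b, top Y: go to q_1, push Y → (q_1, bbbaaa, YZ)
  read b, top Y: go to q_1, push Y → (q_1, bbaaa, YZ)
  read b, top Y: go to q_1, push Y → (q_1, baaa, YZ)
  read b, top Y: go to q_1, push Y → (q_1, aaa, YZ)
  read a, top Y: go to q_1, push B → (q_1, aa, BZ)
  read a, top B: go to q_2, push XX → (q_2, a, XXZ)
  read a, top X: go to q_1, push ε → (q_1, ε, XZ)
All input consumed; state q_1 ∈ F.

Accept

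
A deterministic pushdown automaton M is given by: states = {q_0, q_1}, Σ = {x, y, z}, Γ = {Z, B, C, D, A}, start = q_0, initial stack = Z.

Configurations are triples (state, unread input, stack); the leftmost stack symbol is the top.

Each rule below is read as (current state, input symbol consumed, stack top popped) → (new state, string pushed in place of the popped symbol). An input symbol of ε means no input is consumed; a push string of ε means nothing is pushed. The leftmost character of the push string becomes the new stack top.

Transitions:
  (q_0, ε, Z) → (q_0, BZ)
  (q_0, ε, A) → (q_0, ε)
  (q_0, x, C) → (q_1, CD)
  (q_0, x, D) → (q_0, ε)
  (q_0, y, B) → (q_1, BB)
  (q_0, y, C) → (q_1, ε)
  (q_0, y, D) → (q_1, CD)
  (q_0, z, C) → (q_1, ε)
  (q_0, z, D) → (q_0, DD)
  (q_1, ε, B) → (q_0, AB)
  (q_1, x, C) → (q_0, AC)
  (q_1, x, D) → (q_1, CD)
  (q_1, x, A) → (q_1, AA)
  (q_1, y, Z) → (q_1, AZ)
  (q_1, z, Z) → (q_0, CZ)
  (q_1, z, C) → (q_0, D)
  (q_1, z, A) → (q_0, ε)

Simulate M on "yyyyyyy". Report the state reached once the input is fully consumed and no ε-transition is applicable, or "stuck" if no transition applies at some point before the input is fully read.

q_0

(q_0, yyyyyyy, Z)
  ε-move, top Z: go to q_0, push BZ → (q_0, yyyyyyy, BZ)
  read y, top B: go to q_1, push BB → (q_1, yyyyyy, BBZ)
  ε-move, top B: go to q_0, push AB → (q_0, yyyyyy, ABBZ)
  ε-move, top A: go to q_0, push ε → (q_0, yyyyyy, BBZ)
  read y, top B: go to q_1, push BB → (q_1, yyyyy, BBBZ)
  ε-move, top B: go to q_0, push AB → (q_0, yyyyy, ABBBZ)
  ε-move, top A: go to q_0, push ε → (q_0, yyyyy, BBBZ)
  read y, top B: go to q_1, push BB → (q_1, yyyy, BBBBZ)
  ε-move, top B: go to q_0, push AB → (q_0, yyyy, ABBBBZ)
  ε-move, top A: go to q_0, push ε → (q_0, yyyy, BBBBZ)
  read y, top B: go to q_1, push BB → (q_1, yyy, BBBBBZ)
  ε-move, top B: go to q_0, push AB → (q_0, yyy, ABBBBBZ)
  ε-move, top A: go to q_0, push ε → (q_0, yyy, BBBBBZ)
  read y, top B: go to q_1, push BB → (q_1, yy, BBBBBBZ)
  ε-move, top B: go to q_0, push AB → (q_0, yy, ABBBBBBZ)
  ε-move, top A: go to q_0, push ε → (q_0, yy, BBBBBBZ)
  read y, top B: go to q_1, push BB → (q_1, y, BBBBBBBZ)
  ε-move, top B: go to q_0, push AB → (q_0, y, ABBBBBBBZ)
  ε-move, top A: go to q_0, push ε → (q_0, y, BBBBBBBZ)
  read y, top B: go to q_1, push BB → (q_1, ε, BBBBBBBBZ)
  ε-move, top B: go to q_0, push AB → (q_0, ε, ABBBBBBBBZ)
  ε-move, top A: go to q_0, push ε → (q_0, ε, BBBBBBBBZ)
All input consumed; M is in state q_0.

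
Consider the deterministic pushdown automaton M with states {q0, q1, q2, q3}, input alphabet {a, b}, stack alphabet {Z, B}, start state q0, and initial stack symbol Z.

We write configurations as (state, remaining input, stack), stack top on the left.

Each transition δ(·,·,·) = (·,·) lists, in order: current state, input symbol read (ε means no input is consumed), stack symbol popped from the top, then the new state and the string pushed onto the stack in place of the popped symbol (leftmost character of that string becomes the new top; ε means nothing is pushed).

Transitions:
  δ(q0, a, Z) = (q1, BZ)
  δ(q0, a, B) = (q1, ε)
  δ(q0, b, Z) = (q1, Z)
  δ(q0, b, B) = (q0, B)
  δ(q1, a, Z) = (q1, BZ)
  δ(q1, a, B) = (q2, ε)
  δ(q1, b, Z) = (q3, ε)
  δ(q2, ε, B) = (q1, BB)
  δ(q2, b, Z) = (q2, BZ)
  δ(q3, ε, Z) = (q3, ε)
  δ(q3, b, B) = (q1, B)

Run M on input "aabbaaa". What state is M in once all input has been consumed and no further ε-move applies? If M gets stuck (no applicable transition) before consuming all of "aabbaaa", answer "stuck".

(q0, aabbaaa, Z) ⊢ (q1, abbaaa, BZ) ⊢ (q2, bbaaa, Z) ⊢ (q2, baaa, BZ) ⊢ (q1, baaa, BBZ)
No transition for (q1, b, top B); M blocks with input baaa remaining.

stuck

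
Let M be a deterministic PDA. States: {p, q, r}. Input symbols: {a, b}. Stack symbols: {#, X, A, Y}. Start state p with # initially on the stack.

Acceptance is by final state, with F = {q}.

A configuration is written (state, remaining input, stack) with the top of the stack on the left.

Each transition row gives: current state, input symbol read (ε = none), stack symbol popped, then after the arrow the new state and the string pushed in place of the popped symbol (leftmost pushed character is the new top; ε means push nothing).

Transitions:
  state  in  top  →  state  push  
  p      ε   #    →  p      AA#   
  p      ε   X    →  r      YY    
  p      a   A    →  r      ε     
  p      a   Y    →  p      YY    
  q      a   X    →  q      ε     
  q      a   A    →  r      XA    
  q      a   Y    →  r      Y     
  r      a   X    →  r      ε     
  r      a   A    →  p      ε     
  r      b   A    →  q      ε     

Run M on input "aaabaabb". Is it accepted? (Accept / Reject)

Reject

(p, aaabaabb, #)
  ε-move, top #: go to p, push AA# → (p, aaabaabb, AA#)
  read a, top A: go to r, push ε → (r, aabaabb, A#)
  read a, top A: go to p, push ε → (p, abaabb, #)
  ε-move, top #: go to p, push AA# → (p, abaabb, AA#)
  read a, top A: go to r, push ε → (r, baabb, A#)
  read b, top A: go to q, push ε → (q, aabb, #)
No transition applies at (q, aabb, #); input not fully consumed.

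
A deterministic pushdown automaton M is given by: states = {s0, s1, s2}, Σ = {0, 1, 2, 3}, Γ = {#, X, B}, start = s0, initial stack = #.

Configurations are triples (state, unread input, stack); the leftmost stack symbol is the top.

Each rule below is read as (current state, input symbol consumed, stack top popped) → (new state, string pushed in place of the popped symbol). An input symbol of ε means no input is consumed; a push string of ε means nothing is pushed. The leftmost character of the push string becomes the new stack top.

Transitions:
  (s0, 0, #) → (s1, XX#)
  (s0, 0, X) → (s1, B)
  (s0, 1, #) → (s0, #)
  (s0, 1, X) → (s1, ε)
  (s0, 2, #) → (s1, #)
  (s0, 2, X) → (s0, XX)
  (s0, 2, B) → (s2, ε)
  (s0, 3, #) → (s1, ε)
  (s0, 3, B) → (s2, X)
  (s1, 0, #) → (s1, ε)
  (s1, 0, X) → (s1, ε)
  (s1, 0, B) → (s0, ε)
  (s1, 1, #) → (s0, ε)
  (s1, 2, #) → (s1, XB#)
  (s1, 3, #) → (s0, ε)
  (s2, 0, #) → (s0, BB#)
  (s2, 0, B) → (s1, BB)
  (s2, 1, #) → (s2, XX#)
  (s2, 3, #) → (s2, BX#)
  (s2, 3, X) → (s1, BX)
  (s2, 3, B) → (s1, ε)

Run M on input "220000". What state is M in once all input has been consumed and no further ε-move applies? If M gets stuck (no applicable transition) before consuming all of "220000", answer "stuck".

(s0, 220000, #) ⊢ (s1, 20000, #) ⊢ (s1, 0000, XB#) ⊢ (s1, 000, B#) ⊢ (s0, 00, #) ⊢ (s1, 0, XX#) ⊢ (s1, ε, X#)
All input consumed; M is in state s1.

s1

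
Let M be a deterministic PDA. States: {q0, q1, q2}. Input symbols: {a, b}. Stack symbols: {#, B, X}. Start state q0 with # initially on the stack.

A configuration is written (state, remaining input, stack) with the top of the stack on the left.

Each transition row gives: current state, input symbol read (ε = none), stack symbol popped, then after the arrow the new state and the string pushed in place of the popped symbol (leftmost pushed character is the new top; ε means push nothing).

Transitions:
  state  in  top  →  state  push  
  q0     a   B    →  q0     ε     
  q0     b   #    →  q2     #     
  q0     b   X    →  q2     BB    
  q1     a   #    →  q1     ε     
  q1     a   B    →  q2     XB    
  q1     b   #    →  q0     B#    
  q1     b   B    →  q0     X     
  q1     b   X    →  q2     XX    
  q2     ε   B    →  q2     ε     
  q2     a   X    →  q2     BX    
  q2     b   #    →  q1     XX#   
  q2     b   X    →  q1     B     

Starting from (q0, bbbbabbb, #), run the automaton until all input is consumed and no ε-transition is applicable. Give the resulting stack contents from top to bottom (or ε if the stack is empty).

XX#

(q0, bbbbabbb, #) ⊢ (q2, bbbabbb, #) ⊢ (q1, bbabbb, XX#) ⊢ (q2, babbb, XXX#) ⊢ (q1, abbb, BXX#) ⊢ (q2, bbb, XBXX#) ⊢ (q1, bb, BBXX#) ⊢ (q0, b, XBXX#) ⊢ (q2, ε, BBBXX#) ⊢ (q2, ε, BBXX#) ⊢ (q2, ε, BXX#) ⊢ (q2, ε, XX#)
All input consumed in state q2 with stack XX#.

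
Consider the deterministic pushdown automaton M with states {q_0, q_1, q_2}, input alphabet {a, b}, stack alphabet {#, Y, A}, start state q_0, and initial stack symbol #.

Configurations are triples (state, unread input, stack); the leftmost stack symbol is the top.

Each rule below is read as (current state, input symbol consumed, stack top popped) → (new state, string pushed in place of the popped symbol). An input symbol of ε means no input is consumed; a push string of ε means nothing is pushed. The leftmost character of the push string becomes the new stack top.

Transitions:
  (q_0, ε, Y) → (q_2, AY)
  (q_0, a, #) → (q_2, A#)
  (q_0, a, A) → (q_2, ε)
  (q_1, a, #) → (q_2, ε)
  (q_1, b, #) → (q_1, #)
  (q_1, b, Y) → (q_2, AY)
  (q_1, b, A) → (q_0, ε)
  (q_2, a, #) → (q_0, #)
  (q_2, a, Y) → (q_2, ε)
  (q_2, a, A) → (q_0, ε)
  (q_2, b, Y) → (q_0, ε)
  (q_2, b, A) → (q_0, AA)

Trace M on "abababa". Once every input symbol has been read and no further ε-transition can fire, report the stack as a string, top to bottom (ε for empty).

A#

(q_0, abababa, #)
  read a, top #: go to q_2, push A# → (q_2, bababa, A#)
  read b, top A: go to q_0, push AA → (q_0, ababa, AA#)
  read a, top A: go to q_2, push ε → (q_2, baba, A#)
  read b, top A: go to q_0, push AA → (q_0, aba, AA#)
  read a, top A: go to q_2, push ε → (q_2, ba, A#)
  read b, top A: go to q_0, push AA → (q_0, a, AA#)
  read a, top A: go to q_2, push ε → (q_2, ε, A#)
All input consumed in state q_2 with stack A#.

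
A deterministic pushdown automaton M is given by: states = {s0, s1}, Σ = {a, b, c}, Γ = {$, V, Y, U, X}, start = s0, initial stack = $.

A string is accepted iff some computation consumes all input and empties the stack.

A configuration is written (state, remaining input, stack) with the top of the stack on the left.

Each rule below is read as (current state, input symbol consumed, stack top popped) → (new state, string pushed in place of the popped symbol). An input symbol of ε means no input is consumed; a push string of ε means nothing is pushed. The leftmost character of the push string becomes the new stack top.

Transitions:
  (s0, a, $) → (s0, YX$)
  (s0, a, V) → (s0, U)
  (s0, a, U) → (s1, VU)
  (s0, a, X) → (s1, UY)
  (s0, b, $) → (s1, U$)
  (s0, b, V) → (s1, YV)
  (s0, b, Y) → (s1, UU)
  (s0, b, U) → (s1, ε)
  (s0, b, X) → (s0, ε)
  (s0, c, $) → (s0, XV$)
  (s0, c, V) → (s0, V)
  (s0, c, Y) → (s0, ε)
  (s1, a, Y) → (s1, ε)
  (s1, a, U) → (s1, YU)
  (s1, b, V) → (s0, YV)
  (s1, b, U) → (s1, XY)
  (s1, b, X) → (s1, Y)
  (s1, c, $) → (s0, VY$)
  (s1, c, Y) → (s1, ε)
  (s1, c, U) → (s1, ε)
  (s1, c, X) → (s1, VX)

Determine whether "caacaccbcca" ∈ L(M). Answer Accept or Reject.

(s0, caacaccbcca, $)
  read c, top $: go to s0, push XV$ → (s0, aacaccbcca, XV$)
  read a, top X: go to s1, push UY → (s1, acaccbcca, UYV$)
  read a, top U: go to s1, push YU → (s1, caccbcca, YUYV$)
  read c, top Y: go to s1, push ε → (s1, accbcca, UYV$)
  read a, top U: go to s1, push YU → (s1, ccbcca, YUYV$)
  read c, top Y: go to s1, push ε → (s1, cbcca, UYV$)
  read c, top U: go to s1, push ε → (s1, bcca, YV$)
No transition applies at (s1, bcca, YV$); input not fully consumed.

Reject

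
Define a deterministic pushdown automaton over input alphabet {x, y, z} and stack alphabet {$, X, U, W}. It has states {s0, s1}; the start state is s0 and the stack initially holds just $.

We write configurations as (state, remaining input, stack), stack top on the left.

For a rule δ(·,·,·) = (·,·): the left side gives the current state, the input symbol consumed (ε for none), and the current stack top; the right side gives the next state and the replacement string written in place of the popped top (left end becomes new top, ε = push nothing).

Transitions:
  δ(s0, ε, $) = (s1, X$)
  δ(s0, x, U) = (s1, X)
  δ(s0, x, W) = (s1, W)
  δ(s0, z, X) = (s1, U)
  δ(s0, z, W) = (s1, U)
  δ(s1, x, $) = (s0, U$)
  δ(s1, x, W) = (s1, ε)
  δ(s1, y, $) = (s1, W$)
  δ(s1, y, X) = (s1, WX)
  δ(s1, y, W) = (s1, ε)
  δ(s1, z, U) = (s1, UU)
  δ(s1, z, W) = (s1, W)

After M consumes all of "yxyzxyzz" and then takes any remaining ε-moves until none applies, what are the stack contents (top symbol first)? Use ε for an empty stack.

(s0, yxyzxyzz, $) ⊢ (s1, yxyzxyzz, X$) ⊢ (s1, xyzxyzz, WX$) ⊢ (s1, yzxyzz, X$) ⊢ (s1, zxyzz, WX$) ⊢ (s1, xyzz, WX$) ⊢ (s1, yzz, X$) ⊢ (s1, zz, WX$) ⊢ (s1, z, WX$) ⊢ (s1, ε, WX$)
All input consumed in state s1 with stack WX$.

WX$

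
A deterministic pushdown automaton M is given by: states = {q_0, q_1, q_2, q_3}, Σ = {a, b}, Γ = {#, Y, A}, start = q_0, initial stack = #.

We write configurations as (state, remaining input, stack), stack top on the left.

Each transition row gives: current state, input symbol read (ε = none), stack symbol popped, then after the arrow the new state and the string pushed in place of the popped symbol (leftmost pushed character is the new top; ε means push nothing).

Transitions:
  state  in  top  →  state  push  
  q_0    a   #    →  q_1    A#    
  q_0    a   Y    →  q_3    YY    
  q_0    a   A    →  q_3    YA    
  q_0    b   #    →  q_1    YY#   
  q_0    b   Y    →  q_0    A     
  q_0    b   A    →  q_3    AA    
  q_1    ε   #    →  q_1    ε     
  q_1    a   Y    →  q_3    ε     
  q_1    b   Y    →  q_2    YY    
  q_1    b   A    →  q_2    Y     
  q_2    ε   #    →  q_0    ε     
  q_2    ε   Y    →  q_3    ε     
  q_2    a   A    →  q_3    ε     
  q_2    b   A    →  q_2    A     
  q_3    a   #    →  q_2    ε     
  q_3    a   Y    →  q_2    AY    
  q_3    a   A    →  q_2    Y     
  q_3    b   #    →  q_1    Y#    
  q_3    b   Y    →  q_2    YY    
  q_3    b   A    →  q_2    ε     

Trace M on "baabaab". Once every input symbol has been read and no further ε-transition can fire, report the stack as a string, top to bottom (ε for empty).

AY#

(q_0, baabaab, #) ⊢ (q_1, aabaab, YY#) ⊢ (q_3, abaab, Y#) ⊢ (q_2, baab, AY#) ⊢ (q_2, aab, AY#) ⊢ (q_3, ab, Y#) ⊢ (q_2, b, AY#) ⊢ (q_2, ε, AY#)
All input consumed in state q_2 with stack AY#.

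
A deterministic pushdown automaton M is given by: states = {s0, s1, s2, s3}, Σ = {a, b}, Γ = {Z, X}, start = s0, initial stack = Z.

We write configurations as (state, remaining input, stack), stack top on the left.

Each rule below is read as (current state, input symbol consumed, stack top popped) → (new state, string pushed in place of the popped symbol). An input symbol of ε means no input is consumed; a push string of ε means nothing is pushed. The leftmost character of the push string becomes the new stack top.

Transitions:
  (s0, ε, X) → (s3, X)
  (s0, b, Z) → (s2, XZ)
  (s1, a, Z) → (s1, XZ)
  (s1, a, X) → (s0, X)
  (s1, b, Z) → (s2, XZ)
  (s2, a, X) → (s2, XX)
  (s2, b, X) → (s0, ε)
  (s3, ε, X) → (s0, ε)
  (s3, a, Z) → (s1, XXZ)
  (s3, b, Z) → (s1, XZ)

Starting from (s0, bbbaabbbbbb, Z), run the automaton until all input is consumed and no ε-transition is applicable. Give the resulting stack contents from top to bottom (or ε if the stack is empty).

XZ

(s0, bbbaabbbbbb, Z) ⊢ (s2, bbaabbbbbb, XZ) ⊢ (s0, baabbbbbb, Z) ⊢ (s2, aabbbbbb, XZ) ⊢ (s2, abbbbbb, XXZ) ⊢ (s2, bbbbbb, XXXZ) ⊢ (s0, bbbbb, XXZ) ⊢ (s3, bbbbb, XXZ) ⊢ (s0, bbbbb, XZ) ⊢ (s3, bbbbb, XZ) ⊢ (s0, bbbbb, Z) ⊢ (s2, bbbb, XZ) ⊢ (s0, bbb, Z) ⊢ (s2, bb, XZ) ⊢ (s0, b, Z) ⊢ (s2, ε, XZ)
All input consumed in state s2 with stack XZ.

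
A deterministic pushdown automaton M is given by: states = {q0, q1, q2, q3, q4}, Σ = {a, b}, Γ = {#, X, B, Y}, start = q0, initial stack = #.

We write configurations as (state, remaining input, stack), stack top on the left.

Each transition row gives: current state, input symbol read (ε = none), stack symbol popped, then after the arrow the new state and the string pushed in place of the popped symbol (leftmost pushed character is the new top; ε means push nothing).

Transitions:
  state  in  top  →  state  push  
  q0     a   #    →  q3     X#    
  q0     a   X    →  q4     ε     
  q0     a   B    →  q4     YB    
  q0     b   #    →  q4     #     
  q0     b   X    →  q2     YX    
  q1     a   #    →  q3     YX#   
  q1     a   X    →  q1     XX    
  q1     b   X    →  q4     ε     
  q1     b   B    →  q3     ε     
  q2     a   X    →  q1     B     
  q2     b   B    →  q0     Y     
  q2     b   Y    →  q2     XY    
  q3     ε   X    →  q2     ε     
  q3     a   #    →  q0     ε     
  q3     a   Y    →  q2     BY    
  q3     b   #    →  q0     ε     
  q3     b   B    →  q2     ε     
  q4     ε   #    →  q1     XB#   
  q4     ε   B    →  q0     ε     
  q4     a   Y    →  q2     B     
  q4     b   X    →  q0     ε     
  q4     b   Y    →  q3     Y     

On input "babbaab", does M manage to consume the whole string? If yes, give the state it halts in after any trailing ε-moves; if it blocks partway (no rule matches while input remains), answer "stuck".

(q0, babbaab, #)
  read b, top #: go to q4, push # → (q4, abbaab, #)
  ε-move, top #: go to q1, push XB# → (q1, abbaab, XB#)
  read a, top X: go to q1, push XX → (q1, bbaab, XXB#)
  read b, top X: go to q4, push ε → (q4, baab, XB#)
  read b, top X: go to q0, push ε → (q0, aab, B#)
  read a, top B: go to q4, push YB → (q4, ab, YB#)
  read a, top Y: go to q2, push B → (q2, b, BB#)
  read b, top B: go to q0, push Y → (q0, ε, YB#)
All input consumed; M is in state q0.

q0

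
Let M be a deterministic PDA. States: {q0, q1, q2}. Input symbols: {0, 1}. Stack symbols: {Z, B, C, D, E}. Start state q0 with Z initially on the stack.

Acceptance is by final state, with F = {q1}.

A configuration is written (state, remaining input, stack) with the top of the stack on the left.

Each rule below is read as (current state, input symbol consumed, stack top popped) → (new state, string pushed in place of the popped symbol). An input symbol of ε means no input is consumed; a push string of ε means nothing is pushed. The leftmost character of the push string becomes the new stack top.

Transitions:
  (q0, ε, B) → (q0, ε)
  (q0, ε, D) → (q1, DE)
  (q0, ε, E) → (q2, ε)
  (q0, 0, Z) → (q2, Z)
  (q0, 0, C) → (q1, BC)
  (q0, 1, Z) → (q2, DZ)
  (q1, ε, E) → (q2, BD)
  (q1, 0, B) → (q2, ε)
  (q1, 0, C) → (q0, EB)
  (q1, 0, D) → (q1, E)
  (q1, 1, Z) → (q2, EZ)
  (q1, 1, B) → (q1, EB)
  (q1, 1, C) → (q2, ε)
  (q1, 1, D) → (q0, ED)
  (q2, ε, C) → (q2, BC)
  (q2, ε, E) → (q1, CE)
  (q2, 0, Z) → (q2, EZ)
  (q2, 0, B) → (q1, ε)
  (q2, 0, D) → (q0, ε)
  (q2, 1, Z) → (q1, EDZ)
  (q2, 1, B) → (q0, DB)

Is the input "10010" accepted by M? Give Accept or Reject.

(q0, 10010, Z) ⊢ (q2, 0010, DZ) ⊢ (q0, 010, Z) ⊢ (q2, 10, Z) ⊢ (q1, 0, EDZ) ⊢ (q2, 0, BDDZ) ⊢ (q1, ε, DDZ)
All input consumed; state q1 ∈ F.

Accept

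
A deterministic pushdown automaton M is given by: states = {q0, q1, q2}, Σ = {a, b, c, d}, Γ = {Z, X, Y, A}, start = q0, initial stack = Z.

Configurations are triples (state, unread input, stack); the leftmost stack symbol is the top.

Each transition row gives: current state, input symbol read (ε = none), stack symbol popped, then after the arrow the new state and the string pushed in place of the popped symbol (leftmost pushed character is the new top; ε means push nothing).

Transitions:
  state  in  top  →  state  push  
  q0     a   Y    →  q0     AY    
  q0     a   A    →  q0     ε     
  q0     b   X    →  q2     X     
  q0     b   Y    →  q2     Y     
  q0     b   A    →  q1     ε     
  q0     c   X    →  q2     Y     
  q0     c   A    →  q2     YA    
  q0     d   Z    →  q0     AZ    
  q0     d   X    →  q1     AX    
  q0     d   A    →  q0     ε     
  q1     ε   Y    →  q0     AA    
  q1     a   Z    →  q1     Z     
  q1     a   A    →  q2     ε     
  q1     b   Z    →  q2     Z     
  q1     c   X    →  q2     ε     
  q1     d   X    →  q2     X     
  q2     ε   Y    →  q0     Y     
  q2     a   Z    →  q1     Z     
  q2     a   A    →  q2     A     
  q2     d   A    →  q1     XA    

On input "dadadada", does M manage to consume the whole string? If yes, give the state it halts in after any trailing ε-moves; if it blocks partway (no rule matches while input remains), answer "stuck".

(q0, dadadada, Z)
  read d, top Z: go to q0, push AZ → (q0, adadada, AZ)
  read a, top A: go to q0, push ε → (q0, dadada, Z)
  read d, top Z: go to q0, push AZ → (q0, adada, AZ)
  read a, top A: go to q0, push ε → (q0, dada, Z)
  read d, top Z: go to q0, push AZ → (q0, ada, AZ)
  read a, top A: go to q0, push ε → (q0, da, Z)
  read d, top Z: go to q0, push AZ → (q0, a, AZ)
  read a, top A: go to q0, push ε → (q0, ε, Z)
All input consumed; M is in state q0.

q0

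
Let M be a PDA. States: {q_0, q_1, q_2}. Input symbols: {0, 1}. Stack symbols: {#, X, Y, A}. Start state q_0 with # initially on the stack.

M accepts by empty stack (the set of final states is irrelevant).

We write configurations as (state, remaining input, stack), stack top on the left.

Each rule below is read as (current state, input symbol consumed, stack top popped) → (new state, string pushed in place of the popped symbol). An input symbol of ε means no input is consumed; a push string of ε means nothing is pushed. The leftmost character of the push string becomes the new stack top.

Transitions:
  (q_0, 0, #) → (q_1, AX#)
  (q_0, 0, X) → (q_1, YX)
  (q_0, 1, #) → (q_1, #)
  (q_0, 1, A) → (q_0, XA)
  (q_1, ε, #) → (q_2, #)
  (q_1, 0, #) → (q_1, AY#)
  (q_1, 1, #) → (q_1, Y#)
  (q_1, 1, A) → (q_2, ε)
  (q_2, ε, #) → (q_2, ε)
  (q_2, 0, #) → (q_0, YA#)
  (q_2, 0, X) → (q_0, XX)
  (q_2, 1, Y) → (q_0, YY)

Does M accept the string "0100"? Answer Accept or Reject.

No computation consumes all input and empties the stack.

Reject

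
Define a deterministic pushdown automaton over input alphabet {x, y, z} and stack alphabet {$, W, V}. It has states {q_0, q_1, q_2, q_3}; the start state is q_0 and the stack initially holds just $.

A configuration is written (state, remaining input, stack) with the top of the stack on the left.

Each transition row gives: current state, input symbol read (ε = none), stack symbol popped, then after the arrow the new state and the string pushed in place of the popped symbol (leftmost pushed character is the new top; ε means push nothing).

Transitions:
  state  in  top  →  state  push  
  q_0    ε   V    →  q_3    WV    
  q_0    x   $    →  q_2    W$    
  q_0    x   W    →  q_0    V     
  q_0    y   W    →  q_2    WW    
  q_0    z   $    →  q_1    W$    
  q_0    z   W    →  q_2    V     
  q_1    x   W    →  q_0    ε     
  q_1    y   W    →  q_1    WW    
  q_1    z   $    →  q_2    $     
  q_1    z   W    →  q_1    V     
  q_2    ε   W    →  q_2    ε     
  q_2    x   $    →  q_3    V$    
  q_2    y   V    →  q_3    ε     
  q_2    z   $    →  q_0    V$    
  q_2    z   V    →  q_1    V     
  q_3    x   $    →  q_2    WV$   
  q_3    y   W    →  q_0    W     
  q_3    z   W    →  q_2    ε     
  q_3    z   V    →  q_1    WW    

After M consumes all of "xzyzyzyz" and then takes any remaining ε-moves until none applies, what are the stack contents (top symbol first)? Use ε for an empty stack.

VWW$

(q_0, xzyzyzyz, $)
  read x, top $: go to q_2, push W$ → (q_2, zyzyzyz, W$)
  ε-move, top W: go to q_2, push ε → (q_2, zyzyzyz, $)
  read z, top $: go to q_0, push V$ → (q_0, yzyzyz, V$)
  ε-move, top V: go to q_3, push WV → (q_3, yzyzyz, WV$)
  read y, top W: go to q_0, push W → (q_0, zyzyz, WV$)
  read z, top W: go to q_2, push V → (q_2, yzyz, VV$)
  read y, top V: go to q_3, push ε → (q_3, zyz, V$)
  read z, top V: go to q_1, push WW → (q_1, yz, WW$)
  read y, top W: go to q_1, push WW → (q_1, z, WWW$)
  read z, top W: go to q_1, push V → (q_1, ε, VWW$)
All input consumed in state q_1 with stack VWW$.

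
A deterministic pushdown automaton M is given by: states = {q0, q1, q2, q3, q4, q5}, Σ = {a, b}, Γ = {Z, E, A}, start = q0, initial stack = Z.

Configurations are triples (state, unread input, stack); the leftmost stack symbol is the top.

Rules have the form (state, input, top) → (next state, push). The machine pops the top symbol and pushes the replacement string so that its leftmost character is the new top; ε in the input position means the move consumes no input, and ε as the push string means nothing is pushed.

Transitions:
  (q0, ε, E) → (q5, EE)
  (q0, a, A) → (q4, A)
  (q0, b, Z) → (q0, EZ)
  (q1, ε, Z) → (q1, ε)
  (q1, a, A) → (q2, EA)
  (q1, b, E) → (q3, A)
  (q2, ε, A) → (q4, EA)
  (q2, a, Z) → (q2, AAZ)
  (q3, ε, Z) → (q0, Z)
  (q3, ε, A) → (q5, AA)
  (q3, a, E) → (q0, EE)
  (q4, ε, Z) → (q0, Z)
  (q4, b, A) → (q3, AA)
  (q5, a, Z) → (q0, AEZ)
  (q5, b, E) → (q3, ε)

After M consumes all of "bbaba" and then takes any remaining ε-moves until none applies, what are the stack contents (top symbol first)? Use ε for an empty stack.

EEEEZ

(q0, bbaba, Z) ⊢ (q0, baba, EZ) ⊢ (q5, baba, EEZ) ⊢ (q3, aba, EZ) ⊢ (q0, ba, EEZ) ⊢ (q5, ba, EEEZ) ⊢ (q3, a, EEZ) ⊢ (q0, ε, EEEZ) ⊢ (q5, ε, EEEEZ)
All input consumed in state q5 with stack EEEEZ.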